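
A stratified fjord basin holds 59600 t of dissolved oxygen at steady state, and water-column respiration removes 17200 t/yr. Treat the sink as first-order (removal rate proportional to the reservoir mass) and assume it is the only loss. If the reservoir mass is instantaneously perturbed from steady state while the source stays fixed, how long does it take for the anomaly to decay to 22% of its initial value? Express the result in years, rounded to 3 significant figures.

For a linear reservoir the anomaly decays as exp(−t/τ) with τ = M/F = 59600/17200 = 3.465 yr.
exp(−t/τ) = 0.22 ⇒ t = −τ ln(0.22) = 3.465 × 1.514 = 5.247 yr.

5.25 yr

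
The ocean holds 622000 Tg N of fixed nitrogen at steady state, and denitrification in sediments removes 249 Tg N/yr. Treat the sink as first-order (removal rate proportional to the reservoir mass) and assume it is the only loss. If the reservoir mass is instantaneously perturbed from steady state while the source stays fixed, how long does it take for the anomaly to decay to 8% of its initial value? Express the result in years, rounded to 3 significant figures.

For a linear reservoir the anomaly decays as exp(−t/τ) with τ = M/F = 622000/249 = 2498 yr.
exp(−t/τ) = 0.08 ⇒ t = −τ ln(0.08) = 2498 × 2.526 = 6309 yr.

6310 yr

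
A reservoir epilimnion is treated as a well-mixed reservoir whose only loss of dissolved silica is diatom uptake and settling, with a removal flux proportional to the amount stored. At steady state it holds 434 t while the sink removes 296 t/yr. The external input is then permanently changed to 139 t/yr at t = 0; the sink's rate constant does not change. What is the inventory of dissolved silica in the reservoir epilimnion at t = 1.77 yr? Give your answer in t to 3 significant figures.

273 t

τ = M₀/F₀ = 434/296 = 1.466 yr; rate constant k = 1/τ.
New steady state M_∞ = F₁/k = F₁·τ = 139 × 1.466 = 203.80 t.
M(t) = M_∞ + (M₀ − M_∞)·e^(−t/τ); t/τ = 1.77/1.466 = 1.207, so e^(−t/τ) = 0.2990.
M(t) = 203.80 + 230.2 × 0.2990 = 272.64 t.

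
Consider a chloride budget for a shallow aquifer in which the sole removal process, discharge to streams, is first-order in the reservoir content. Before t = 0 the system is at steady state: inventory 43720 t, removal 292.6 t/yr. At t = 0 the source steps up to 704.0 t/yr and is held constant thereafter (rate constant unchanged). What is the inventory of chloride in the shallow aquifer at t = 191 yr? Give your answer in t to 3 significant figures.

Residence time τ = M₀/F₀ = 149.4 yr. The eventual steady state is M_∞ = M₀·(F₁/F₀) = 43720 × 704.0/292.6 = 105190 t.
The anomaly ΔM(t) = M(t) − M_∞ decays as ΔM₀·e^(−t/τ) with ΔM₀ = 43720 − 105190 = −61470 t.
At t = 191 yr, e^(−t/τ) = e^(−1.278) = 0.2785, so ΔM = −17120 t and M = 105190 − 17120 = 88070 t.

88100 t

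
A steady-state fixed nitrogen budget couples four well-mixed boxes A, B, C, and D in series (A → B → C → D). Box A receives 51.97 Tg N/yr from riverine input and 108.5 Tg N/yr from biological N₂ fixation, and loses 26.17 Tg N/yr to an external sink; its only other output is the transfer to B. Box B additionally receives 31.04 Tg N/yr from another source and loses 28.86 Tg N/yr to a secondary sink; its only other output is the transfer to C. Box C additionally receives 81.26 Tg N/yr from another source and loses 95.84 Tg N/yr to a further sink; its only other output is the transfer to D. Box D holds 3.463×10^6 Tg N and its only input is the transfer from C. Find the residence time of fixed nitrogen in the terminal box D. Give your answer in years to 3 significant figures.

Box A: F(A→B) = (51.97 + 108.5) − 26.17 = 134.30 Tg N/yr.
Box B: F(B→C) = (134.30 + 31.04) − 28.86 = 136.48 Tg N/yr.
Box C: F(C→D) = (136.48 + 81.26) − 95.84 = 121.90 Tg N/yr.
Box D throughput = its input = 121.90 Tg N/yr; τ = 3.463×10^6 / 121.90 = 28410 yr.

28400 yr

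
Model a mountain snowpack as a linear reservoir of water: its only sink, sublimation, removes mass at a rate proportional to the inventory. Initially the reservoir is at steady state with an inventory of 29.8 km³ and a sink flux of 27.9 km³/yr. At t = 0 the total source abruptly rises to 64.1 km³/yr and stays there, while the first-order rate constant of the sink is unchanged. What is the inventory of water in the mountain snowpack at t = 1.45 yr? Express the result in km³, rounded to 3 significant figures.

58.5 km³

Residence time τ = M₀/F₀ = 1.068 yr. The eventual steady state is M_∞ = M₀·(F₁/F₀) = 29.8 × 64.1/27.9 = 68.465 km³.
The anomaly ΔM(t) = M(t) − M_∞ decays as ΔM₀·e^(−t/τ) with ΔM₀ = 29.8 − 68.465 = −38.67 km³.
At t = 1.45 yr, e^(−t/τ) = e^(−1.358) = 0.2573, so ΔM = −9.948 km³ and M = 68.465 − 9.948 = 58.517 km³.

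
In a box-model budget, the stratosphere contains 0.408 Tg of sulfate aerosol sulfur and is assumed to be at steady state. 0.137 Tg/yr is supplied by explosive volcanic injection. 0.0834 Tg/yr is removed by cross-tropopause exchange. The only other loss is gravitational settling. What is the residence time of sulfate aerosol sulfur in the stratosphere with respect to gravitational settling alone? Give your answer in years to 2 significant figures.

At steady state ΣF_in = ΣF_out.
ΣF_in = 0.13700 Tg/yr.
Gravitational settling flux = ΣF_in − (0.0834) = 0.13700 − 0.08340 = 0.05360 Tg/yr.
τ = M / F = 0.408 / 0.05360 = 7.612 yr.

7.6 yr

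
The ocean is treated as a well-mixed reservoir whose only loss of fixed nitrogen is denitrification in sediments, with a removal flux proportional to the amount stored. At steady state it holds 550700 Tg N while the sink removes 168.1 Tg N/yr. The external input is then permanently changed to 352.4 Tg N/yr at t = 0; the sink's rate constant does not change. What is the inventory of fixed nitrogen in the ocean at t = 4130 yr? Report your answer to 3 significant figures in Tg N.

983000 Tg N

The sink rate constant is k = F₀/M₀ = 168.1/550700 = 0.0003052 yr⁻¹.
Solving dM/dt = F₁ − kM with M(0) = M₀ gives M(t) = F₁/k + (M₀ − F₁/k)·e^(−kt).
F₁/k = 352.4/0.0003052 = 1.1545×10^6 Tg N; kt = 0.0003052 × 4130 = 1.261, e^(−kt) = 0.2835.
M(4130) = 1.1545×10^6 + (550700 − 1.1545×10^6) × 0.2835 = 1.1545×10^6 − 171100 = 983320 Tg N.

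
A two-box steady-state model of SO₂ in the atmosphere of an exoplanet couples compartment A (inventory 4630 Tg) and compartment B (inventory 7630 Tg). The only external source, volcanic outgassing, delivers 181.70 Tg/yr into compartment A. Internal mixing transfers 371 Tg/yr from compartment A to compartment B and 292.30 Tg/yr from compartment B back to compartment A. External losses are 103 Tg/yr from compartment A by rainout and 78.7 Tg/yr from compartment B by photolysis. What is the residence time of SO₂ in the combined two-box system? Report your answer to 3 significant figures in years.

Treat the two boxes together as one reservoir: the mixing fluxes between them are internal recycling, so τ = ΣM / Σ(external losses).
M_total = 4630 + 7630 = 12260 Tg.
ΣF_external_out = 103 + 78.7 = 181.70 Tg/yr.
τ = M_total / ΣF_ext = 12260 / 181.70 = 67.47 yr.

67.5 yr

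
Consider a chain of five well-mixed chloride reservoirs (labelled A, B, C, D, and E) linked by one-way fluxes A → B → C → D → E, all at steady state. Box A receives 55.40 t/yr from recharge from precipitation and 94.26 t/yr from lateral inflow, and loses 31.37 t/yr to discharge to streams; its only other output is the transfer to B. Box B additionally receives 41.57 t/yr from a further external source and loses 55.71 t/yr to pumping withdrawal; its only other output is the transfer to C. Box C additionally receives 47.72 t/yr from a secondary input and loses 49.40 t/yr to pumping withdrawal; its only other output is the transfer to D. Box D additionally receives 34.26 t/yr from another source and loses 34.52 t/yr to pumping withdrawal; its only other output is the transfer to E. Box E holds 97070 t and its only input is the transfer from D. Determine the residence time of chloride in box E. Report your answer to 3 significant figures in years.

Box A: F(A→B) = (55.40 + 94.26) − 31.37 = 118.29 t/yr.
Box B: F(B→C) = (118.29 + 41.57) − 55.71 = 104.15 t/yr.
Box C: F(C→D) = (104.15 + 47.72) − 49.40 = 102.47 t/yr.
Box D: F(D→E) = (102.47 + 34.26) − 34.52 = 102.21 t/yr.
Box E throughput = its input = 102.21 t/yr; τ = 97070 / 102.21 = 949.7 yr.

950 yr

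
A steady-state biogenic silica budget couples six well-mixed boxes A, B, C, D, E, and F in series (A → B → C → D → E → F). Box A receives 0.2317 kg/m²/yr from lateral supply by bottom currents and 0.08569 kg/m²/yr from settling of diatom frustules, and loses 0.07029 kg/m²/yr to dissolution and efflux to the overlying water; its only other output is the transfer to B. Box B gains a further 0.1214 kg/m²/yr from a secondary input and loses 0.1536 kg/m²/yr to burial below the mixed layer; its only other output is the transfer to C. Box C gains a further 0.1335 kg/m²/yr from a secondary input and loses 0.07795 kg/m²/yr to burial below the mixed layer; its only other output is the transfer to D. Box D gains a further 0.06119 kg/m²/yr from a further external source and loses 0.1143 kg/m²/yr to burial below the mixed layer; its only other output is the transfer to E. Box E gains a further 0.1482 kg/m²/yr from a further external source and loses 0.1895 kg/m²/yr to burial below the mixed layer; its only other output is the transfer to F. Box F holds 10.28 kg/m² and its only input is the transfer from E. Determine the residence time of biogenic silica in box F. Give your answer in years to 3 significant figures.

Box A: F(A→B) = (0.2317 + 0.08569) − 0.07029 = 0.24710 kg/m²/yr.
Box B: F(B→C) = (0.24710 + 0.1214) − 0.1536 = 0.21490 kg/m²/yr.
Box C: F(C→D) = (0.21490 + 0.1335) − 0.07795 = 0.27045 kg/m²/yr.
Box D: F(D→E) = (0.27045 + 0.06119) − 0.1143 = 0.21734 kg/m²/yr.
Box E: F(E→F) = (0.21734 + 0.1482) − 0.1895 = 0.17604 kg/m²/yr.
Box F throughput = its input = 0.17604 kg/m²/yr; τ = 10.28 / 0.17604 = 58.40 yr.

58.4 yr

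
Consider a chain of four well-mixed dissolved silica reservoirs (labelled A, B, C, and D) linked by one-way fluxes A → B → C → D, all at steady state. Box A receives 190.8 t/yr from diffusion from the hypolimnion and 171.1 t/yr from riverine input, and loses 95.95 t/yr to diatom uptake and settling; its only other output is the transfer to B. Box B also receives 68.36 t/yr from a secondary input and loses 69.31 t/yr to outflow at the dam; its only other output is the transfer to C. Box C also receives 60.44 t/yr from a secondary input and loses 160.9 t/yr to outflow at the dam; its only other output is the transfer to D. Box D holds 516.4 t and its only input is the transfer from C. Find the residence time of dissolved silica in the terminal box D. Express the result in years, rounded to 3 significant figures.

3.14 yr

Box A: F(A→B) = (190.8 + 171.1) − 95.95 = 265.95 t/yr.
Box B: F(B→C) = (265.95 + 68.36) − 69.31 = 265.00 t/yr.
Box C: F(C→D) = (265.00 + 60.44) − 160.9 = 164.54 t/yr.
Box D throughput = its input = 164.54 t/yr; τ = 516.4 / 164.54 = 3.138 yr.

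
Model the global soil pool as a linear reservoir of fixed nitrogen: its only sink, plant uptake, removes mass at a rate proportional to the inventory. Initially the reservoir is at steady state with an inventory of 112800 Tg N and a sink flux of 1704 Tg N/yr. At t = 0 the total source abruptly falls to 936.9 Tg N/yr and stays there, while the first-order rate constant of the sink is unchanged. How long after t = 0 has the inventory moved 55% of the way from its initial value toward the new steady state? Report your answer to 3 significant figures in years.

τ = M₀/F₀ = 112800/1704 = 66.20 yr.
The remaining gap fraction is e^(−t/τ); 55% covered ⇒ e^(−t/τ) = 0.450.
t = −τ ln(0.450) = 66.20 × 0.7985 = 52.86 yr.

52.9 yr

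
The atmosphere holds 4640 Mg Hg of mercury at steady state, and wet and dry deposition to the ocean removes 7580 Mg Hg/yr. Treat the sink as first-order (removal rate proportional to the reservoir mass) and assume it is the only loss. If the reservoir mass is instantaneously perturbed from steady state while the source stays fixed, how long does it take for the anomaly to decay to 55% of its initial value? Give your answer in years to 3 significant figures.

For a linear reservoir the anomaly decays as exp(−t/τ) with τ = M/F = 4640/7580 = 0.6121 yr.
exp(−t/τ) = 0.55 ⇒ t = −τ ln(0.55) = 0.6121 × 0.5978 = 0.3660 yr.

0.366 yr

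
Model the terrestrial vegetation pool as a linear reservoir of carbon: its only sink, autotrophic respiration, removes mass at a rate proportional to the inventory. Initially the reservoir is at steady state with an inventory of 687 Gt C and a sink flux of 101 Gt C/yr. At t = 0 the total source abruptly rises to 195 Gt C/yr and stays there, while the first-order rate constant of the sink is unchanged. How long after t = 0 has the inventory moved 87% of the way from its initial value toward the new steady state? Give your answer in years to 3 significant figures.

13.9 yr

τ = M₀/F₀ = 687/101 = 6.802 yr.
The remaining gap fraction is e^(−t/τ); 87% covered ⇒ e^(−t/τ) = 0.130.
t = −τ ln(0.130) = 6.802 × 2.040 = 13.88 yr.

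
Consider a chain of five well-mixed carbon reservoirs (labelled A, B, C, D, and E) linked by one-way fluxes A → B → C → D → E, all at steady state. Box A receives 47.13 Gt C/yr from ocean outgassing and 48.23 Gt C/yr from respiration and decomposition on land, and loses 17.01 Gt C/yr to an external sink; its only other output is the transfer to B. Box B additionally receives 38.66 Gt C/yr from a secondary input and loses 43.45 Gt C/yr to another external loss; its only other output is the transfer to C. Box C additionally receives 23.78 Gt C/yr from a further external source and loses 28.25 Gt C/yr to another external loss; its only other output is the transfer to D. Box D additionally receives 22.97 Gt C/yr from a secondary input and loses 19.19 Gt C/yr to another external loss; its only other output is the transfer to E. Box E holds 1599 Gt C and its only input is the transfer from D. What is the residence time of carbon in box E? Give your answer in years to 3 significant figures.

21.9 yr

Box A: F(A→B) = (47.13 + 48.23) − 17.01 = 78.350 Gt C/yr.
Box B: F(B→C) = (78.350 + 38.66) − 43.45 = 73.560 Gt C/yr.
Box C: F(C→D) = (73.560 + 23.78) − 28.25 = 69.090 Gt C/yr.
Box D: F(D→E) = (69.090 + 22.97) − 19.19 = 72.870 Gt C/yr.
Box E throughput = its input = 72.870 Gt C/yr; τ = 1599 / 72.870 = 21.94 yr.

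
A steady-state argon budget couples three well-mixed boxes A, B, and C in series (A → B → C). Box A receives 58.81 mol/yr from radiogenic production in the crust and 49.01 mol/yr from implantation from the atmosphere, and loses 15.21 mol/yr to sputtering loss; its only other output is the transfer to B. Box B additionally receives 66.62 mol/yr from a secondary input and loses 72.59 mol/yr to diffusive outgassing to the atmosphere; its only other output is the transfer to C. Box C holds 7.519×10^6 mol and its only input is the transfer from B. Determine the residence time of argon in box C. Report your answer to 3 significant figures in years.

86800 yr

Box A: F(A→B) = (58.81 + 49.01) − 15.21 = 92.610 mol/yr.
Box B: F(B→C) = (92.610 + 66.62) − 72.59 = 86.640 mol/yr.
Box C throughput = its input = 86.640 mol/yr; τ = 7.519×10^6 / 86.640 = 86780 yr.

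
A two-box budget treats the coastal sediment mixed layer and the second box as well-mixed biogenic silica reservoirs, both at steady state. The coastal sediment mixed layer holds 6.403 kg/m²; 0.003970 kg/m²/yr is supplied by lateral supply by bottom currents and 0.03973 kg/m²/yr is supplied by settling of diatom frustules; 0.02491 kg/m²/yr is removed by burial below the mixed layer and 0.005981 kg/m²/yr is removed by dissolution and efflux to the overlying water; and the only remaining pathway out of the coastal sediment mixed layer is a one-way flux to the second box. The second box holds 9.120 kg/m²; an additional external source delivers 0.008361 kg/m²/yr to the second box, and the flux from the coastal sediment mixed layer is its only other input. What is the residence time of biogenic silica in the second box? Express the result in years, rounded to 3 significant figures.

Balance the coastal sediment mixed layer: ΣF_in = 0.003970 + 0.03973 = 0.043700 kg/m²/yr.
Flux to the second box = ΣF_in − (0.02491 + 0.005981) = 0.012809 kg/m²/yr.
Total input to the second box = 0.012809 + 0.008361 = 0.021170 kg/m²/yr; at steady state this equals its total output.
τ = M / F = 9.120 / 0.021170 = 430.8 yr.

431 yr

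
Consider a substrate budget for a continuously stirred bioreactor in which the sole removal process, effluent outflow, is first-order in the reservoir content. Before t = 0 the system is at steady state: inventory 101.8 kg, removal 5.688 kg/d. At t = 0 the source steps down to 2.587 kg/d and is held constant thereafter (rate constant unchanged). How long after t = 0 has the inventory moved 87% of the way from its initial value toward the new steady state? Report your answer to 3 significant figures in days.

36.5 d

τ = M₀/F₀ = 101.8/5.688 = 17.90 d.
The remaining gap fraction is e^(−t/τ); 87% covered ⇒ e^(−t/τ) = 0.130.
t = −τ ln(0.130) = 17.90 × 2.040 = 36.51 d.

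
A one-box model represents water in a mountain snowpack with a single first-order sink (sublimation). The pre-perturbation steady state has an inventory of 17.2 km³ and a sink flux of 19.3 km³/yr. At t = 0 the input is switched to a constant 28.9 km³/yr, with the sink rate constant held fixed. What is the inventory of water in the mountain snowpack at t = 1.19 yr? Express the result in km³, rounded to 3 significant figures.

23.5 km³

The sink rate constant is k = F₀/M₀ = 19.3/17.2 = 1.122 yr⁻¹.
Solving dM/dt = F₁ − kM with M(0) = M₀ gives M(t) = F₁/k + (M₀ − F₁/k)·e^(−kt).
F₁/k = 28.9/1.122 = 25.755 km³; kt = 1.122 × 1.19 = 1.335, e^(−kt) = 0.2631.
M(1.19) = 25.755 + (17.2 − 25.755) × 0.2631 = 25.755 − 2.251 = 23.505 km³.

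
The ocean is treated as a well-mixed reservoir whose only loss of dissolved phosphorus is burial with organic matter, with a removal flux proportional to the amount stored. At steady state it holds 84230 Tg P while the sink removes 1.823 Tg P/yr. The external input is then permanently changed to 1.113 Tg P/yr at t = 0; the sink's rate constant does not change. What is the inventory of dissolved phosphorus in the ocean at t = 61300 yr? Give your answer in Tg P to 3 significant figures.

The sink rate constant is k = F₀/M₀ = 1.823/84230 = 2.164×10^-5 yr⁻¹.
Solving dM/dt = F₁ − kM with M(0) = M₀ gives M(t) = F₁/k + (M₀ − F₁/k)·e^(−kt).
F₁/k = 1.113/2.164×10^-5 = 51425 Tg P; kt = 2.164×10^-5 × 61300 = 1.327, e^(−kt) = 0.2653.
M(61300) = 51425 + (84230 − 51425) × 0.2653 = 51425 + 8705 = 60130 Tg P.

60100 Tg P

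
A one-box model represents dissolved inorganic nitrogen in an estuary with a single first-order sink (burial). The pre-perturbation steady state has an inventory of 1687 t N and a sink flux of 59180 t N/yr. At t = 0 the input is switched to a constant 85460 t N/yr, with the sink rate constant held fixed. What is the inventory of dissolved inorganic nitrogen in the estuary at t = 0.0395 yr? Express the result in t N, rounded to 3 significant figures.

The sink rate constant is k = F₀/M₀ = 59180/1687 = 35.08 yr⁻¹.
Solving dM/dt = F₁ − kM with M(0) = M₀ gives M(t) = F₁/k + (M₀ − F₁/k)·e^(−kt).
F₁/k = 85460/35.08 = 2436.1 t N; kt = 35.08 × 0.0395 = 1.386, e^(−kt) = 0.2502.
M(0.0395) = 2436.1 + (1687 − 2436.1) × 0.2502 = 2436.1 − 187.4 = 2248.7 t N.

2250 t N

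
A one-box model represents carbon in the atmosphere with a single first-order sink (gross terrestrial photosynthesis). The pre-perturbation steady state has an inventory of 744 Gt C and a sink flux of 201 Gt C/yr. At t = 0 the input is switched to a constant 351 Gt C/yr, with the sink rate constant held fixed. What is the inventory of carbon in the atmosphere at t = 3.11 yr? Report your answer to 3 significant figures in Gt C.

1060 Gt C

Residence time τ = M₀/F₀ = 3.701 yr. The eventual steady state is M_∞ = M₀·(F₁/F₀) = 744 × 351/201 = 1299.2 Gt C.
The anomaly ΔM(t) = M(t) − M_∞ decays as ΔM₀·e^(−t/τ) with ΔM₀ = 744 − 1299.2 = −555.2 Gt C.
At t = 3.11 yr, e^(−t/τ) = e^(−0.8402) = 0.4316, so ΔM = −239.6 Gt C and M = 1299.2 − 239.6 = 1059.6 Gt C.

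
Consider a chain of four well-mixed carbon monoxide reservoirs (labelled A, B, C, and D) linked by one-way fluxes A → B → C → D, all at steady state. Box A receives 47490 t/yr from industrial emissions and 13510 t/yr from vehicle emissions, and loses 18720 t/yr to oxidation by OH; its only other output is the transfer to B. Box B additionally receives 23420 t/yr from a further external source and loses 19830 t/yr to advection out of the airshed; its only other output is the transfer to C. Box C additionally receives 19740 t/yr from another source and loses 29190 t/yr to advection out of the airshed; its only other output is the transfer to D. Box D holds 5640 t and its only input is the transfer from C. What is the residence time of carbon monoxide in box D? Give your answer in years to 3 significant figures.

0.155 yr

Box A: F(A→B) = (47490 + 13510) − 18720 = 42280 t/yr.
Box B: F(B→C) = (42280 + 23420) − 19830 = 45870 t/yr.
Box C: F(C→D) = (45870 + 19740) − 29190 = 36420 t/yr.
Box D throughput = its input = 36420 t/yr; τ = 5640 / 36420 = 0.1549 yr.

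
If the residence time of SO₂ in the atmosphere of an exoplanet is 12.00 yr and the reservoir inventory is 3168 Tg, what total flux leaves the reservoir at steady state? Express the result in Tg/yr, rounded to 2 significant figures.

F = M / τ = 3168 / 12.00 = 264.0 Tg/yr.

260 Tg/yr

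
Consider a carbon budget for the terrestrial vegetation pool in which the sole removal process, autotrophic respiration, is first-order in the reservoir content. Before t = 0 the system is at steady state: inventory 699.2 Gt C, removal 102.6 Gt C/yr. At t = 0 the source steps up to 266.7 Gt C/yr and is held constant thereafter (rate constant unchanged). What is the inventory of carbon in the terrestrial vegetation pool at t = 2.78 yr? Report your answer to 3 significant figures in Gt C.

1070 Gt C

The sink rate constant is k = F₀/M₀ = 102.6/699.2 = 0.1467 yr⁻¹.
Solving dM/dt = F₁ − kM with M(0) = M₀ gives M(t) = F₁/k + (M₀ − F₁/k)·e^(−kt).
F₁/k = 266.7/0.1467 = 1817.5 Gt C; kt = 0.1467 × 2.78 = 0.4079, e^(−kt) = 0.6650.
M(2.78) = 1817.5 + (699.2 − 1817.5) × 0.6650 = 1817.5 − 743.7 = 1073.8 Gt C.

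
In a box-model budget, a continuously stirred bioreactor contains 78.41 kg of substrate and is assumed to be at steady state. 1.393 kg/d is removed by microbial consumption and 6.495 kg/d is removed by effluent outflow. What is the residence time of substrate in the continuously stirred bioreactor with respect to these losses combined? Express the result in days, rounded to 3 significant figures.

Total removal = 1.393 + 6.495 = 7.8880 kg/d.
τ = M / ΣF_out = 78.41 / 7.8880 = 9.940 d.

9.94 d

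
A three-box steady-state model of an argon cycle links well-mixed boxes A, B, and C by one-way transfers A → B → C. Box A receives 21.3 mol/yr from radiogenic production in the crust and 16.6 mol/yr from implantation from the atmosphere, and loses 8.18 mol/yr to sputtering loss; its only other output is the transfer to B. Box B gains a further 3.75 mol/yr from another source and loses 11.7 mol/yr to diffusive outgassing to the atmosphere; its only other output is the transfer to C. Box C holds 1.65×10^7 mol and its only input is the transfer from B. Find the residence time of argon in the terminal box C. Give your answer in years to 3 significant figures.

Box A: F(A→B) = (21.3 + 16.6) − 8.18 = 29.720 mol/yr.
Box B: F(B→C) = (29.720 + 3.75) − 11.7 = 21.770 mol/yr.
Box C throughput = its input = 21.770 mol/yr; τ = 1.65×10^7 / 21.770 = 757900 yr.

758000 yr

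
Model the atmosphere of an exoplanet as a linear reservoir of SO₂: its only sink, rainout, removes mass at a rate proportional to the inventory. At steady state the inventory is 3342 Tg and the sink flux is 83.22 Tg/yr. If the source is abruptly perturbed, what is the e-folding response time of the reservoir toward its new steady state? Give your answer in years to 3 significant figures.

For a linear reservoir the response time equals the residence time τ = M/F.
τ = 3342 / 83.22 = 40.16 yr.

40.2 yr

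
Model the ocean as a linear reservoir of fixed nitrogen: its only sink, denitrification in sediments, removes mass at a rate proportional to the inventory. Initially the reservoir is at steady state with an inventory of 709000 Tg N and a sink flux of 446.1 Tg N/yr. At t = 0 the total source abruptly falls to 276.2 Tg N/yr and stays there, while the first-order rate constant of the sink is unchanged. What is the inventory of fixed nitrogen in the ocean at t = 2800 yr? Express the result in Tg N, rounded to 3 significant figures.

Residence time τ = M₀/F₀ = 1589 yr. The eventual steady state is M_∞ = M₀·(F₁/F₀) = 709000 × 276.2/446.1 = 438970 Tg N.
The anomaly ΔM(t) = M(t) − M_∞ decays as ΔM₀·e^(−t/τ) with ΔM₀ = 709000 − 438970 = 270000 Tg N.
At t = 2800 yr, e^(−t/τ) = e^(−1.762) = 0.1717, so ΔM = 46380 Tg N and M = 438970 + 46380 = 485350 Tg N.

485000 Tg N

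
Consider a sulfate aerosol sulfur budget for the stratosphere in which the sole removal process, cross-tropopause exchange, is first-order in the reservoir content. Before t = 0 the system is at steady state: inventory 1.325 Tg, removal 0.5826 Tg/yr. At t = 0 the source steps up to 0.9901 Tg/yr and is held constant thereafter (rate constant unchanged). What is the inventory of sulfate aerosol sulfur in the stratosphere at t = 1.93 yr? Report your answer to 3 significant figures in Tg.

Residence time τ = M₀/F₀ = 2.274 yr. The eventual steady state is M_∞ = M₀·(F₁/F₀) = 1.325 × 0.9901/0.5826 = 2.2518 Tg.
The anomaly ΔM(t) = M(t) − M_∞ decays as ΔM₀·e^(−t/τ) with ΔM₀ = 1.325 − 2.2518 = −0.9268 Tg.
At t = 1.93 yr, e^(−t/τ) = e^(−0.8486) = 0.4280, so ΔM = −0.3967 Tg and M = 2.2518 − 0.3967 = 1.8551 Tg.

1.86 Tg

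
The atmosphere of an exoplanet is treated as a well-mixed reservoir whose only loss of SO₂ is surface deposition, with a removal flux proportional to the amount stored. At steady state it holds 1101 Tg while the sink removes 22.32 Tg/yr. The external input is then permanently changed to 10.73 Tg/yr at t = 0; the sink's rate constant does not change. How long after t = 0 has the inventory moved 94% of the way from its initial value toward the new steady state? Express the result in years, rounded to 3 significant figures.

τ = M₀/F₀ = 1101/22.32 = 49.33 yr.
The remaining gap fraction is e^(−t/τ); 94% covered ⇒ e^(−t/τ) = 0.0600.
t = −τ ln(0.0600) = 49.33 × 2.813 = 138.8 yr.

139 yr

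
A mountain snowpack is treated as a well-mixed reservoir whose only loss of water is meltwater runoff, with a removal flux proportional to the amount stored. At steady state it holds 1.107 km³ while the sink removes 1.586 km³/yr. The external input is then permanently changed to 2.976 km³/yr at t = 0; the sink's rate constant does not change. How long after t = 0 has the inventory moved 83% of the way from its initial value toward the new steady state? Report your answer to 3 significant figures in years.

1.24 yr

τ = M₀/F₀ = 1.107/1.586 = 0.6980 yr.
The remaining gap fraction is e^(−t/τ); 83% covered ⇒ e^(−t/τ) = 0.170.
t = −τ ln(0.170) = 0.6980 × 1.772 = 1.237 yr.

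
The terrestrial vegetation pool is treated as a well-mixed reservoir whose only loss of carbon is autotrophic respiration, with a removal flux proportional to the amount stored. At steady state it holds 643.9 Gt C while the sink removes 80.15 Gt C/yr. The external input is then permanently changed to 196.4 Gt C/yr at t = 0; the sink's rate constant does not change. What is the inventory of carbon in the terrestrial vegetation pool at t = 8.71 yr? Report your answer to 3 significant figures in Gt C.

1260 Gt C

The sink rate constant is k = F₀/M₀ = 80.15/643.9 = 0.1245 yr⁻¹.
Solving dM/dt = F₁ − kM with M(0) = M₀ gives M(t) = F₁/k + (M₀ − F₁/k)·e^(−kt).
F₁/k = 196.4/0.1245 = 1577.8 Gt C; kt = 0.1245 × 8.71 = 1.084, e^(−kt) = 0.3382.
M(8.71) = 1577.8 + (643.9 − 1577.8) × 0.3382 = 1577.8 − 315.8 = 1262.0 Gt C.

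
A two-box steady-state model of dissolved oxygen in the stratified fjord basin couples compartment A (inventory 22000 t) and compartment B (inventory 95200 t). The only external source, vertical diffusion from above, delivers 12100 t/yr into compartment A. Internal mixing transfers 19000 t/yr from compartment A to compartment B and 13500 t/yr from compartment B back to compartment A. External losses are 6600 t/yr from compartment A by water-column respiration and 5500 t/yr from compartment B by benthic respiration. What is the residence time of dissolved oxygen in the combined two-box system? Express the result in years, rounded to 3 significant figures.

For the system as a whole, the A↔B exchange is internal and contributes nothing to the throughput; only the external sinks remove mass.
M_total = 22000 + 95200 = 117200 t.
ΣF_external_out = 6600 + 5500 = 12100 t/yr.
τ = M_total / ΣF_ext = 117200 / 12100 = 9.686 yr.

9.69 yr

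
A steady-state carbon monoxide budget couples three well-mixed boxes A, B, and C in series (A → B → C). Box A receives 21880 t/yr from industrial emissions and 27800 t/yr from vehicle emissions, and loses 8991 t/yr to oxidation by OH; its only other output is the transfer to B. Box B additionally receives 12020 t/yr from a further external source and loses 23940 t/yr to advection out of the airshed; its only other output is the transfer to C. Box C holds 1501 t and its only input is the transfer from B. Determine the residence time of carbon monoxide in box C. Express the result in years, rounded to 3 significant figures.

0.0522 yr

Box A: F(A→B) = (21880 + 27800) − 8991 = 40689 t/yr.
Box B: F(B→C) = (40689 + 12020) − 23940 = 28769 t/yr.
Box C throughput = its input = 28769 t/yr; τ = 1501 / 28769 = 0.05217 yr.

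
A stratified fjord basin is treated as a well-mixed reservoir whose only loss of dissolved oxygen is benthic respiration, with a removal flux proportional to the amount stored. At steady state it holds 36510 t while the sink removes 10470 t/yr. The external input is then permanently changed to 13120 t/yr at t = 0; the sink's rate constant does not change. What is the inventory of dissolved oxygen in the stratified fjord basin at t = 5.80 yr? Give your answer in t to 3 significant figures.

44000 t

The sink rate constant is k = F₀/M₀ = 10470/36510 = 0.2868 yr⁻¹.
Solving dM/dt = F₁ − kM with M(0) = M₀ gives M(t) = F₁/k + (M₀ − F₁/k)·e^(−kt).
F₁/k = 13120/0.2868 = 45751 t; kt = 0.2868 × 5.80 = 1.663, e^(−kt) = 0.1895.
M(5.80) = 45751 + (36510 − 45751) × 0.1895 = 45751 − 1751 = 44000 t.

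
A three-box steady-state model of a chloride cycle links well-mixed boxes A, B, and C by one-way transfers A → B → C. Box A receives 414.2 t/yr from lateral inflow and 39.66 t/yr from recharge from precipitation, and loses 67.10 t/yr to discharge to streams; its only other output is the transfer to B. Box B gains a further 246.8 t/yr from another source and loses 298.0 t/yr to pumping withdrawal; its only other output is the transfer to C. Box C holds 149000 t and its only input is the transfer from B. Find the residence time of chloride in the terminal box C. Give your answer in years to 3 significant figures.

444 yr

Box A: F(A→B) = (414.2 + 39.66) − 67.10 = 386.76 t/yr.
Box B: F(B→C) = (386.76 + 246.8) − 298.0 = 335.56 t/yr.
Box C throughput = its input = 335.56 t/yr; τ = 149000 / 335.56 = 444.0 yr.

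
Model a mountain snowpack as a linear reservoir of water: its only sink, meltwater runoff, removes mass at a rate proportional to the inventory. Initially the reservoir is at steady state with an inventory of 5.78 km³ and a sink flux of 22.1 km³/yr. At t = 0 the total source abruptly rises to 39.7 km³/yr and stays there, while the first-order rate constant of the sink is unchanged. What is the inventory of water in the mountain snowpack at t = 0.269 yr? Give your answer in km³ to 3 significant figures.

8.74 km³

Residence time τ = M₀/F₀ = 0.2615 yr. The eventual steady state is M_∞ = M₀·(F₁/F₀) = 5.78 × 39.7/22.1 = 10.383 km³.
The anomaly ΔM(t) = M(t) − M_∞ decays as ΔM₀·e^(−t/τ) with ΔM₀ = 5.78 − 10.383 = −4.603 km³.
At t = 0.269 yr, e^(−t/τ) = e^(−1.029) = 0.3575, so ΔM = −1.646 km³ and M = 10.383 − 1.646 = 8.7373 km³.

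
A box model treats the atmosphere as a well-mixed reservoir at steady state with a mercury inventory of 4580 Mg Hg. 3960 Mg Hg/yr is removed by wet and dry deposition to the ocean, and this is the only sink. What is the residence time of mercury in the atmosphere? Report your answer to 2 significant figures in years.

1.2 yr

τ = M / F = 4580 / 3960 = 1.157 yr.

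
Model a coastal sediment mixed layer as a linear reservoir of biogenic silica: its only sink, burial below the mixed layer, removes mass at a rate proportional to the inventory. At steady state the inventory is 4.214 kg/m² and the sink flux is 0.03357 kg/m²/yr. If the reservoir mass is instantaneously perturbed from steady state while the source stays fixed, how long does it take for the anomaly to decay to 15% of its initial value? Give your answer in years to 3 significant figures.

For a linear reservoir the anomaly decays as exp(−t/τ) with τ = M/F = 4.214/0.03357 = 125.5 yr.
exp(−t/τ) = 0.15 ⇒ t = −τ ln(0.15) = 125.5 × 1.897 = 238.1 yr.

238 yr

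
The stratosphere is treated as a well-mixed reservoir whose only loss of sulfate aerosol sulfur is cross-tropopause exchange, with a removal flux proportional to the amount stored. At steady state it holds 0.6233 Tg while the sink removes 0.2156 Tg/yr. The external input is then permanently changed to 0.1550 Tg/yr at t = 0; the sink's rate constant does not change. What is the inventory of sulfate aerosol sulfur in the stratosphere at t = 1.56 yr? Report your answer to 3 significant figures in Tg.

0.550 Tg

Residence time τ = M₀/F₀ = 2.891 yr. The eventual steady state is M_∞ = M₀·(F₁/F₀) = 0.6233 × 0.1550/0.2156 = 0.44811 Tg.
The anomaly ΔM(t) = M(t) − M_∞ decays as ΔM₀·e^(−t/τ) with ΔM₀ = 0.6233 − 0.44811 = 0.1752 Tg.
At t = 1.56 yr, e^(−t/τ) = e^(−0.5396) = 0.5830, so ΔM = 0.1021 Tg and M = 0.44811 + 0.1021 = 0.55024 Tg.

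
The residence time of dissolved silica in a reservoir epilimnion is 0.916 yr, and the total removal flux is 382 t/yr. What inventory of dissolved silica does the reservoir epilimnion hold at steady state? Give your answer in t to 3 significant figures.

τ = M/F ⇒ M = τ × F = 0.916 × 382 = 349.9 t.

350 t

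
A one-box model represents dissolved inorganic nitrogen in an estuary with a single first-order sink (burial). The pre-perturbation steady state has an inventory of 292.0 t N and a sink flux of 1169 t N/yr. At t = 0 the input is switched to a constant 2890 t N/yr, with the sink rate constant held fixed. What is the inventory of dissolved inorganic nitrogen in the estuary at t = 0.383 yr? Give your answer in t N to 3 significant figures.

τ = M₀/F₀ = 292.0/1169 = 0.2498 yr; rate constant k = 1/τ.
New steady state M_∞ = F₁/k = F₁·τ = 2890 × 0.2498 = 721.88 t N.
M(t) = M_∞ + (M₀ − M_∞)·e^(−t/τ); t/τ = 0.383/0.2498 = 1.533, so e^(−t/τ) = 0.2158.
M(t) = 721.88 − 429.9 × 0.2158 = 629.10 t N.

629 t N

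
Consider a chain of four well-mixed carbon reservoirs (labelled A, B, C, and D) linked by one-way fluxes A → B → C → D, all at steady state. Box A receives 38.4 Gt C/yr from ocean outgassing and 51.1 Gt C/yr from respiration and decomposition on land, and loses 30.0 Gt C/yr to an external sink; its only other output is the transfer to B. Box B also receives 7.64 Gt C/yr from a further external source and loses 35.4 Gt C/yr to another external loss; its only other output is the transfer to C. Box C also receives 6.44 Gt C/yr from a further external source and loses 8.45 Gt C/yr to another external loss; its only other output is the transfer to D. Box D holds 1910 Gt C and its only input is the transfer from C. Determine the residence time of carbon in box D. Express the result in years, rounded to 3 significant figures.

Box A: F(A→B) = (38.4 + 51.1) − 30.0 = 59.500 Gt C/yr.
Box B: F(B→C) = (59.500 + 7.64) − 35.4 = 31.740 Gt C/yr.
Box C: F(C→D) = (31.740 + 6.44) − 8.45 = 29.730 Gt C/yr.
Box D throughput = its input = 29.730 Gt C/yr; τ = 1910 / 29.730 = 64.24 yr.

64.2 yr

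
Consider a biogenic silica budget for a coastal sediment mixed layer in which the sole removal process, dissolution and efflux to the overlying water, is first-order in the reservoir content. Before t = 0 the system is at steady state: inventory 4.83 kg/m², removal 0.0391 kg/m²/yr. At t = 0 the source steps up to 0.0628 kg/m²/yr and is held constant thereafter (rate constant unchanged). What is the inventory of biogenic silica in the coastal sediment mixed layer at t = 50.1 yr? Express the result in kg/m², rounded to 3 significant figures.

The sink rate constant is k = F₀/M₀ = 0.0391/4.83 = 0.008095 yr⁻¹.
Solving dM/dt = F₁ − kM with M(0) = M₀ gives M(t) = F₁/k + (M₀ − F₁/k)·e^(−kt).
F₁/k = 0.0628/0.008095 = 7.7576 kg/m²; kt = 0.008095 × 50.1 = 0.4056, e^(−kt) = 0.6666.
M(50.1) = 7.7576 + (4.83 − 7.7576) × 0.6666 = 7.7576 − 1.952 = 5.8061 kg/m².

5.81 kg/m²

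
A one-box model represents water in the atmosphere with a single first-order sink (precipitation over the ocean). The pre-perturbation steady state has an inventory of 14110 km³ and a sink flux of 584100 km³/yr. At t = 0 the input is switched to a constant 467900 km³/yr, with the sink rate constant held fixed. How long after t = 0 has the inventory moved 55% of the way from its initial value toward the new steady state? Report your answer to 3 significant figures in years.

τ = M₀/F₀ = 14110/584100 = 0.02416 yr.
The remaining gap fraction is e^(−t/τ); 55% covered ⇒ e^(−t/τ) = 0.450.
t = −τ ln(0.450) = 0.02416 × 0.7985 = 0.01929 yr.

0.0193 yr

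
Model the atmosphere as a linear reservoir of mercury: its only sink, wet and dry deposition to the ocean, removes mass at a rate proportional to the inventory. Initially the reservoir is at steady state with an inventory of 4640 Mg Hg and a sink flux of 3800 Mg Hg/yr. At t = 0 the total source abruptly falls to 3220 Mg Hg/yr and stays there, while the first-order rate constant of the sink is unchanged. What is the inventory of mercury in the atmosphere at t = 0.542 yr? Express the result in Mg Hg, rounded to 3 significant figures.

The sink rate constant is k = F₀/M₀ = 3800/4640 = 0.8190 yr⁻¹.
Solving dM/dt = F₁ − kM with M(0) = M₀ gives M(t) = F₁/k + (M₀ − F₁/k)·e^(−kt).
F₁/k = 3220/0.8190 = 3931.8 Mg Hg; kt = 0.8190 × 0.542 = 0.4439, e^(−kt) = 0.6415.
M(0.542) = 3931.8 + (4640 − 3931.8) × 0.6415 = 3931.8 + 454.3 = 4386.1 Mg Hg.

4390 Mg Hg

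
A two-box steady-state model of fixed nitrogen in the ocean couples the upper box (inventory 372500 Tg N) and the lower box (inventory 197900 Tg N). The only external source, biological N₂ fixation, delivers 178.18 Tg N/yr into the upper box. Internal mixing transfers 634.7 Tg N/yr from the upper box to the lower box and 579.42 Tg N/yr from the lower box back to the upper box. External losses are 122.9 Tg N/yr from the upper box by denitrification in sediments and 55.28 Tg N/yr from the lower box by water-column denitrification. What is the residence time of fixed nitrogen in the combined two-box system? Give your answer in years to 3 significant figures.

3200 yr

Treat the two boxes together as one reservoir: the mixing fluxes between them are internal recycling, so τ = ΣM / Σ(external losses).
M_total = 372500 + 197900 = 570400 Tg N.
ΣF_external_out = 122.9 + 55.28 = 178.18 Tg N/yr.
τ = M_total / ΣF_ext = 570400 / 178.18 = 3201 yr.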